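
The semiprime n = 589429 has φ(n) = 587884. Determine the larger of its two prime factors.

φ(n) = (p−1)(q−1) = n − (p+q) + 1, so p + q = 589429 − 587884 + 1 = 1546.
p and q are the roots of t² − 1546t + 589429 = 0.
Discriminant: 1546² − 4·589429 = 2390116 − 2357716 = 32400; √32400 = 180.
q = (1546 − 180)/2 = 683, p = (1546 + 180)/2 = 863.
Check: 683 · 863 = 589429.

863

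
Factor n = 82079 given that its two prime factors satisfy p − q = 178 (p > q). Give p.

389

Since p = q + 178, we have 82079 = q(q + 178), so q² + 178q − 82079 = 0.
Discriminant: 178² + 4·82079 = 31684 + 328316 = 360000; √360000 = 600.
q = (−178 + 600)/2 = 211, and p = q + 178 = 389.
Check: 211 · 389 = 82079.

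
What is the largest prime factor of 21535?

21535 = 5 · 4307
4307 = 59 · 73
73 is prime.
So 21535 = 5 · 59 · 73; the largest prime factor is 73.

73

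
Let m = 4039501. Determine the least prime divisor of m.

4039501 is odd.
Digit sum 22, not divisible by 3.
Ends in 1: not divisible by 5.
7: 4039501 = 7·577071 + 4
11: 4039501 = 11·367227 + 4
13: 4039501 = 13·310730 + 11
17: 4039501 = 17·237617 + 12
19: 4039501 = 19·212605 + 6
23: 4039501 = 23·175630 + 11
29: 4039501 = 29·139293 + 4
31: 4039501 = 31·130306 + 15
37: 4039501 = 37·109175 + 26
41: 4039501 = 41·98524 + 17
43: 4039501 = 43·93941 + 38
47: 4039501 = 47·85946 + 39
53: 4039501 = 53·76217

53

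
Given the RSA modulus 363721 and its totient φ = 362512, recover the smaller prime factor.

φ(n) = (p−1)(q−1) = n − (p+q) + 1, so p + q = 363721 − 362512 + 1 = 1210.
p and q are the roots of t² − 1210t + 363721 = 0.
Discriminant: 1210² − 4·363721 = 1464100 − 1454884 = 9216; √9216 = 96.
q = (1210 − 96)/2 = 557, p = (1210 + 96)/2 = 653.
Check: 557 · 653 = 363721.

557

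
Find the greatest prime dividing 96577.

96577 = 13 · 7429
7429 = 17 · 437
437 = 19 · 23
23 is prime.
So 96577 = 13 · 17 · 19 · 23; the largest prime factor is 23.

23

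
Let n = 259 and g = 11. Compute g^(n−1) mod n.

1

11^1 ≡ 11 (mod 259)
11^2 ≡ 11^2 = 121 ≡ 121 (mod 259)
11^4 ≡ 121^2 = 14641 ≡ 137 (mod 259)
11^8 ≡ 137^2 = 18769 ≡ 121 (mod 259)
11^16 ≡ 121^2 = 14641 ≡ 137 (mod 259)
11^32 ≡ 137^2 = 18769 ≡ 121 (mod 259)
11^64 ≡ 121^2 = 14641 ≡ 137 (mod 259)
11^128 ≡ 137^2 = 18769 ≡ 121 (mod 259)
11^256 ≡ 121^2 = 14641 ≡ 137 (mod 259)
258 = 256 + 2 in binary powers of 2.
So 11^258 ≡ 137 · 121 ≡ 1 (mod 259).
Since the result is 1, base 11 gives no evidence that 259 is composite.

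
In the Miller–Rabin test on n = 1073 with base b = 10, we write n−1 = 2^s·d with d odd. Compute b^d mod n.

1046

1073 − 1 = 1072 = 2^4 · 67, so d = 67.
10^1 ≡ 10 (mod 1073)
10^2 ≡ 10^2 = 100 ≡ 100 (mod 1073)
10^4 ≡ 100^2 = 10000 ≡ 343 (mod 1073)
10^8 ≡ 343^2 = 117649 ≡ 692 (mod 1073)
10^16 ≡ 692^2 = 478864 ≡ 306 (mod 1073)
10^32 ≡ 306^2 = 93636 ≡ 285 (mod 1073)
10^64 ≡ 285^2 = 81225 ≡ 750 (mod 1073)
67 = 64 + 2 + 1 in binary powers of 2.
So 10^67 ≡ 750 · 100 · 10 ≡ 1046 (mod 1073).
Squaring chain: 1046 → 729 → 306 → 285; never reaches −1, so base 10 is a Miller–Rabin witness that 1073 is composite.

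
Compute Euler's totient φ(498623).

Factor: 498623 = 47 · 103^2.
φ(498623) = (47−1) · 103^1·(103−1) = 46 · 10506 = 483276.

483276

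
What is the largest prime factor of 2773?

2773 = 47 · 59
59 is prime.
So 2773 = 47 · 59; the largest prime factor is 59.

59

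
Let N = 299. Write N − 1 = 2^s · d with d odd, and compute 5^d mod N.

299 − 1 = 298 = 2^1 · 149, so d = 149.
5^1 ≡ 5 (mod 299)
5^2 ≡ 5^2 = 25 ≡ 25 (mod 299)
5^4 ≡ 25^2 = 625 ≡ 27 (mod 299)
5^8 ≡ 27^2 = 729 ≡ 131 (mod 299)
5^16 ≡ 131^2 = 17161 ≡ 118 (mod 299)
5^32 ≡ 118^2 = 13924 ≡ 170 (mod 299)
5^64 ≡ 170^2 = 28900 ≡ 196 (mod 299)
5^128 ≡ 196^2 = 38416 ≡ 144 (mod 299)
149 = 128 + 16 + 4 + 1 in binary powers of 2.
So 5^149 ≡ 144 · 118 · 27 · 5 ≡ 291 (mod 299).
Squaring chain: 291; never reaches −1, so base 5 is a Miller–Rabin witness that 299 is composite.

291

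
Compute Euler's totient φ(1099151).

1066240

Factor: 1099151 = 71 · 113 · 137.
φ(1099151) = (71−1) · (113−1) · (137−1) = 70 · 112 · 136 = 1066240.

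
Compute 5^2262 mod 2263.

900

5^1 ≡ 5 (mod 2263)
5^2 ≡ 5^2 = 25 ≡ 25 (mod 2263)
5^4 ≡ 25^2 = 625 ≡ 625 (mod 2263)
5^8 ≡ 625^2 = 390625 ≡ 1389 (mod 2263)
5^16 ≡ 1389^2 = 1929321 ≡ 1245 (mod 2263)
5^32 ≡ 1245^2 = 1550025 ≡ 2133 (mod 2263)
5^64 ≡ 2133^2 = 4549689 ≡ 1059 (mod 2263)
5^128 ≡ 1059^2 = 1121481 ≡ 1296 (mod 2263)
5^256 ≡ 1296^2 = 1679616 ≡ 470 (mod 2263)
5^512 ≡ 470^2 = 220900 ≡ 1389 (mod 2263)
5^1024 ≡ 1389^2 = 1929321 ≡ 1245 (mod 2263)
5^2048 ≡ 1245^2 = 1550025 ≡ 2133 (mod 2263)
2262 = 2048 + 128 + 64 + 16 + 4 + 2 in binary powers of 2.
So 5^2262 ≡ 2133 · 1296 · 1059 · 1245 · 625 · 25 ≡ 900 (mod 2263).
Since 900 ≠ 1, base 5 is a Fermat witness: 2263 is composite.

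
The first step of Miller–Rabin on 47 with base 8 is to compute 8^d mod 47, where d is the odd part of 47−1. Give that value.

47 − 1 = 46 = 2^1 · 23, so d = 23.
8^1 ≡ 8 (mod 47)
8^2 ≡ 8^2 = 64 ≡ 17 (mod 47)
8^4 ≡ 17^2 = 289 ≡ 7 (mod 47)
8^8 ≡ 7^2 = 49 ≡ 2 (mod 47)
8^16 ≡ 2^2 = 4 ≡ 4 (mod 47)
23 = 16 + 4 + 2 + 1 in binary powers of 2.
So 8^23 ≡ 4 · 7 · 17 · 8 ≡ 1 (mod 47).
Since 8^d ≡ 1 (mod 47), base 8 does not prove 47 composite.

1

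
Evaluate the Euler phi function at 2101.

1900

Factor: 2101 = 11 · 191.
φ(2101) = (11−1) · (191−1) = 10 · 190 = 1900.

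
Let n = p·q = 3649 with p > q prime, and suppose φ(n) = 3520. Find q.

41

φ(n) = (p−1)(q−1) = n − (p+q) + 1, so p + q = 3649 − 3520 + 1 = 130.
p and q are the roots of t² − 130t + 3649 = 0.
Discriminant: 130² − 4·3649 = 16900 − 14596 = 2304; √2304 = 48.
q = (130 − 48)/2 = 41, p = (130 + 48)/2 = 89.
Check: 41 · 89 = 3649.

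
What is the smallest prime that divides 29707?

29707 is odd.
Digit sum 25, not divisible by 3.
Ends in 7: not divisible by 5.
7: 29707 = 7·4243 + 6
11: 29707 = 11·2700 + 7
13: 29707 = 13·2285 + 2
17: 29707 = 17·1747 + 8
19: 29707 = 19·1563 + 10
23: 29707 = 23·1291 + 14
29: 29707 = 29·1024 + 11
31: 29707 = 31·958 + 9
37: 29707 = 37·802 + 33
41: 29707 = 41·724 + 23
43: 29707 = 43·690 + 37
47: 29707 = 47·632 + 3
53: 29707 = 53·560 + 27
59: 29707 = 59·503 + 30
61: 29707 = 61·487

61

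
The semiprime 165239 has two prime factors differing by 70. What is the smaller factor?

Since p = q + 70, we have 165239 = q(q + 70), so q² + 70q − 165239 = 0.
Discriminant: 70² + 4·165239 = 4900 + 660956 = 665856; √665856 = 816.
q = (−70 + 816)/2 = 373, and p = q + 70 = 443.
Check: 373 · 443 = 165239.

373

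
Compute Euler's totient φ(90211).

80040

Factor: 90211 = 11 · 59 · 139.
φ(90211) = (11−1) · (59−1) · (139−1) = 10 · 58 · 138 = 80040.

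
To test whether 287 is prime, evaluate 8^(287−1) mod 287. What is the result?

113

8^1 ≡ 8 (mod 287)
8^2 ≡ 8^2 = 64 ≡ 64 (mod 287)
8^4 ≡ 64^2 = 4096 ≡ 78 (mod 287)
8^8 ≡ 78^2 = 6084 ≡ 57 (mod 287)
8^16 ≡ 57^2 = 3249 ≡ 92 (mod 287)
8^32 ≡ 92^2 = 8464 ≡ 141 (mod 287)
8^64 ≡ 141^2 = 19881 ≡ 78 (mod 287)
8^128 ≡ 78^2 = 6084 ≡ 57 (mod 287)
8^256 ≡ 57^2 = 3249 ≡ 92 (mod 287)
286 = 256 + 16 + 8 + 4 + 2 in binary powers of 2.
So 8^286 ≡ 92 · 92 · 57 · 78 · 64 ≡ 113 (mod 287).
Since 113 ≠ 1, base 8 is a Fermat witness: 287 is composite.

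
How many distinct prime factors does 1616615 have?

1616615 = 5 · 323323
323323 = 7 · 46189
46189 = 11 · 4199
4199 = 13 · 323
323 = 17 · 19
1616615 = 5 · 7 · 11 · 13 · 17 · 19, which has 6 distinct prime factors.

6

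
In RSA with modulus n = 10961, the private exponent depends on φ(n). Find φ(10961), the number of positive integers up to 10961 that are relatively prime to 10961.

10752

Factor: 10961 = 97 · 113.
φ(10961) = (97−1) · (113−1) = 96 · 112 = 10752.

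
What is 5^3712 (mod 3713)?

3391

5^1 ≡ 5 (mod 3713)
5^2 ≡ 5^2 = 25 ≡ 25 (mod 3713)
5^4 ≡ 25^2 = 625 ≡ 625 (mod 3713)
5^8 ≡ 625^2 = 390625 ≡ 760 (mod 3713)
5^16 ≡ 760^2 = 577600 ≡ 2085 (mod 3713)
5^32 ≡ 2085^2 = 4347225 ≡ 3015 (mod 3713)
5^64 ≡ 3015^2 = 9090225 ≡ 801 (mod 3713)
5^128 ≡ 801^2 = 641601 ≡ 2965 (mod 3713)
5^256 ≡ 2965^2 = 8791225 ≡ 2554 (mod 3713)
5^512 ≡ 2554^2 = 6522916 ≡ 2888 (mod 3713)
5^1024 ≡ 2888^2 = 8340544 ≡ 1146 (mod 3713)
5^2048 ≡ 1146^2 = 1313316 ≡ 2627 (mod 3713)
3712 = 2048 + 1024 + 512 + 128 in binary powers of 2.
So 5^3712 ≡ 2627 · 1146 · 2888 · 2965 ≡ 3391 (mod 3713).
Since 3391 ≠ 1, base 5 is a Fermat witness: 3713 is composite.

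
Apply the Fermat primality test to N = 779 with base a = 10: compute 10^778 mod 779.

139

10^1 ≡ 10 (mod 779)
10^2 ≡ 10^2 = 100 ≡ 100 (mod 779)
10^4 ≡ 100^2 = 10000 ≡ 652 (mod 779)
10^8 ≡ 652^2 = 425104 ≡ 549 (mod 779)
10^16 ≡ 549^2 = 301401 ≡ 707 (mod 779)
10^32 ≡ 707^2 = 499849 ≡ 510 (mod 779)
10^64 ≡ 510^2 = 260100 ≡ 693 (mod 779)
10^128 ≡ 693^2 = 480249 ≡ 385 (mod 779)
10^256 ≡ 385^2 = 148225 ≡ 215 (mod 779)
10^512 ≡ 215^2 = 46225 ≡ 264 (mod 779)
778 = 512 + 256 + 8 + 2 in binary powers of 2.
So 10^778 ≡ 264 · 215 · 549 · 100 ≡ 139 (mod 779).
Since 139 ≠ 1, base 10 is a Fermat witness: 779 is composite.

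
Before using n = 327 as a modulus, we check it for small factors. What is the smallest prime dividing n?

3

327 is odd.
Digit sum 12, divisible by 3.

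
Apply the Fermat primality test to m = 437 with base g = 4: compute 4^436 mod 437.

4^1 ≡ 4 (mod 437)
4^2 ≡ 4^2 = 16 ≡ 16 (mod 437)
4^4 ≡ 16^2 = 256 ≡ 256 (mod 437)
4^8 ≡ 256^2 = 65536 ≡ 423 (mod 437)
4^16 ≡ 423^2 = 178929 ≡ 196 (mod 437)
4^32 ≡ 196^2 = 38416 ≡ 397 (mod 437)
4^64 ≡ 397^2 = 157609 ≡ 289 (mod 437)
4^128 ≡ 289^2 = 83521 ≡ 54 (mod 437)
4^256 ≡ 54^2 = 2916 ≡ 294 (mod 437)
436 = 256 + 128 + 32 + 16 + 4 in binary powers of 2.
So 4^436 ≡ 294 · 54 · 397 · 196 · 256 ≡ 123 (mod 437).
Since 123 ≠ 1, base 4 is a Fermat witness: 437 is composite.

123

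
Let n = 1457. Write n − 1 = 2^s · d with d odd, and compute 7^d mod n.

1061

1457 − 1 = 1456 = 2^4 · 91, so d = 91.
7^1 ≡ 7 (mod 1457)
7^2 ≡ 7^2 = 49 ≡ 49 (mod 1457)
7^4 ≡ 49^2 = 2401 ≡ 944 (mod 1457)
7^8 ≡ 944^2 = 891136 ≡ 909 (mod 1457)
7^16 ≡ 909^2 = 826281 ≡ 162 (mod 1457)
7^32 ≡ 162^2 = 26244 ≡ 18 (mod 1457)
7^64 ≡ 18^2 = 324 ≡ 324 (mod 1457)
91 = 64 + 16 + 8 + 2 + 1 in binary powers of 2.
So 7^91 ≡ 324 · 162 · 909 · 49 · 7 ≡ 1061 (mod 1457).
Squaring chain: 1061 → 917 → 200 → 661; never reaches −1, so base 7 is a Miller–Rabin witness that 1457 is composite.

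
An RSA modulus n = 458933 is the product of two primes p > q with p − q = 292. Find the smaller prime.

Since p = q + 292, we have 458933 = q(q + 292), so q² + 292q − 458933 = 0.
Discriminant: 292² + 4·458933 = 85264 + 1835732 = 1920996; √1920996 = 1386.
q = (−292 + 1386)/2 = 547, and p = q + 292 = 839.
Check: 547 · 839 = 458933.

547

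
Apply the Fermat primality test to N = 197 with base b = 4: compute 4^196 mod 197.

1

4^1 ≡ 4 (mod 197)
4^2 ≡ 4^2 = 16 ≡ 16 (mod 197)
4^4 ≡ 16^2 = 256 ≡ 59 (mod 197)
4^8 ≡ 59^2 = 3481 ≡ 132 (mod 197)
4^16 ≡ 132^2 = 17424 ≡ 88 (mod 197)
4^32 ≡ 88^2 = 7744 ≡ 61 (mod 197)
4^64 ≡ 61^2 = 3721 ≡ 175 (mod 197)
4^128 ≡ 175^2 = 30625 ≡ 90 (mod 197)
196 = 128 + 64 + 4 in binary powers of 2.
So 4^196 ≡ 90 · 175 · 59 ≡ 1 (mod 197).
Since the result is 1, base 4 gives no evidence that 197 is composite.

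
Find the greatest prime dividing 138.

23

138 = 2 · 69
69 = 3 · 23
23 is prime.
So 138 = 2 · 3 · 23; the largest prime factor is 23.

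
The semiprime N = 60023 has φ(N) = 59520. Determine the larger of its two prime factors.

311

φ(n) = (p−1)(q−1) = n − (p+q) + 1, so p + q = 60023 − 59520 + 1 = 504.
p and q are the roots of t² − 504t + 60023 = 0.
Discriminant: 504² − 4·60023 = 254016 − 240092 = 13924; √13924 = 118.
q = (504 − 118)/2 = 193, p = (504 + 118)/2 = 311.
Check: 193 · 311 = 60023.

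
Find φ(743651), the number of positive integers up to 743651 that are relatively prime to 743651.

Factor: 743651 = 61 · 73 · 167.
φ(743651) = (61−1) · (73−1) · (167−1) = 60 · 72 · 166 = 717120.

717120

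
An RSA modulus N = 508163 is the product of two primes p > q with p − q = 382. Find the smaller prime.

547

Since p = q + 382, we have 508163 = q(q + 382), so q² + 382q − 508163 = 0.
Discriminant: 382² + 4·508163 = 145924 + 2032652 = 2178576; √2178576 = 1476.
q = (−382 + 1476)/2 = 547, and p = q + 382 = 929.
Check: 547 · 929 = 508163.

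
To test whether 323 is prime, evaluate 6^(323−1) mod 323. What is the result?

6^1 ≡ 6 (mod 323)
6^2 ≡ 6^2 = 36 ≡ 36 (mod 323)
6^4 ≡ 36^2 = 1296 ≡ 4 (mod 323)
6^8 ≡ 4^2 = 16 ≡ 16 (mod 323)
6^16 ≡ 16^2 = 256 ≡ 256 (mod 323)
6^32 ≡ 256^2 = 65536 ≡ 290 (mod 323)
6^64 ≡ 290^2 = 84100 ≡ 120 (mod 323)
6^128 ≡ 120^2 = 14400 ≡ 188 (mod 323)
6^256 ≡ 188^2 = 35344 ≡ 137 (mod 323)
322 = 256 + 64 + 2 in binary powers of 2.
So 6^322 ≡ 137 · 120 · 36 ≡ 104 (mod 323).
Since 104 ≠ 1, base 6 is a Fermat witness: 323 is composite.

104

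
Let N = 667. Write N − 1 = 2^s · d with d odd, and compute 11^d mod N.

135

667 − 1 = 666 = 2^1 · 333, so d = 333.
11^1 ≡ 11 (mod 667)
11^2 ≡ 11^2 = 121 ≡ 121 (mod 667)
11^4 ≡ 121^2 = 14641 ≡ 634 (mod 667)
11^8 ≡ 634^2 = 401956 ≡ 422 (mod 667)
11^16 ≡ 422^2 = 178084 ≡ 662 (mod 667)
11^32 ≡ 662^2 = 438244 ≡ 25 (mod 667)
11^64 ≡ 25^2 = 625 ≡ 625 (mod 667)
11^128 ≡ 625^2 = 390625 ≡ 430 (mod 667)
11^256 ≡ 430^2 = 184900 ≡ 141 (mod 667)
333 = 256 + 64 + 8 + 4 + 1 in binary powers of 2.
So 11^333 ≡ 141 · 625 · 422 · 634 · 11 ≡ 135 (mod 667).
Squaring chain: 135; never reaches −1, so base 11 is a Miller–Rabin witness that 667 is composite.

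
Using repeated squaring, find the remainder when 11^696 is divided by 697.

543

11^1 ≡ 11 (mod 697)
11^2 ≡ 11^2 = 121 ≡ 121 (mod 697)
11^4 ≡ 121^2 = 14641 ≡ 4 (mod 697)
11^8 ≡ 4^2 = 16 ≡ 16 (mod 697)
11^16 ≡ 16^2 = 256 ≡ 256 (mod 697)
11^32 ≡ 256^2 = 65536 ≡ 18 (mod 697)
11^64 ≡ 18^2 = 324 ≡ 324 (mod 697)
11^128 ≡ 324^2 = 104976 ≡ 426 (mod 697)
11^256 ≡ 426^2 = 181476 ≡ 256 (mod 697)
11^512 ≡ 256^2 = 65536 ≡ 18 (mod 697)
696 = 512 + 128 + 32 + 16 + 8 in binary powers of 2.
So 11^696 ≡ 18 · 426 · 18 · 256 · 16 ≡ 543 (mod 697).
Since 543 ≠ 1, base 11 is a Fermat witness: 697 is composite.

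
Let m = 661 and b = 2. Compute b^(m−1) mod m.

2^1 ≡ 2 (mod 661)
2^2 ≡ 2^2 = 4 ≡ 4 (mod 661)
2^4 ≡ 4^2 = 16 ≡ 16 (mod 661)
2^8 ≡ 16^2 = 256 ≡ 256 (mod 661)
2^16 ≡ 256^2 = 65536 ≡ 97 (mod 661)
2^32 ≡ 97^2 = 9409 ≡ 155 (mod 661)
2^64 ≡ 155^2 = 24025 ≡ 229 (mod 661)
2^128 ≡ 229^2 = 52441 ≡ 222 (mod 661)
2^256 ≡ 222^2 = 49284 ≡ 370 (mod 661)
2^512 ≡ 370^2 = 136900 ≡ 73 (mod 661)
660 = 512 + 128 + 16 + 4 in binary powers of 2.
So 2^660 ≡ 73 · 222 · 97 · 16 ≡ 1 (mod 661).
Since the result is 1, base 2 gives no evidence that 661 is composite.

1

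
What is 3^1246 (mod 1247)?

3^1 ≡ 3 (mod 1247)
3^2 ≡ 3^2 = 9 ≡ 9 (mod 1247)
3^4 ≡ 9^2 = 81 ≡ 81 (mod 1247)
3^8 ≡ 81^2 = 6561 ≡ 326 (mod 1247)
3^16 ≡ 326^2 = 106276 ≡ 281 (mod 1247)
3^32 ≡ 281^2 = 78961 ≡ 400 (mod 1247)
3^64 ≡ 400^2 = 160000 ≡ 384 (mod 1247)
3^128 ≡ 384^2 = 147456 ≡ 310 (mod 1247)
3^256 ≡ 310^2 = 96100 ≡ 81 (mod 1247)
3^512 ≡ 81^2 = 6561 ≡ 326 (mod 1247)
3^1024 ≡ 326^2 = 106276 ≡ 281 (mod 1247)
1246 = 1024 + 128 + 64 + 16 + 8 + 4 + 2 in binary powers of 2.
So 3^1246 ≡ 281 · 310 · 384 · 281 · 326 · 81 · 9 ≡ 608 (mod 1247).
Since 608 ≠ 1, base 3 is a Fermat witness: 1247 is composite.

608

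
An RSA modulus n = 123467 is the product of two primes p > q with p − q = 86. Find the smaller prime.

311

Since p = q + 86, we have 123467 = q(q + 86), so q² + 86q − 123467 = 0.
Discriminant: 86² + 4·123467 = 7396 + 493868 = 501264; √501264 = 708.
q = (−86 + 708)/2 = 311, and p = q + 86 = 397.
Check: 311 · 397 = 123467.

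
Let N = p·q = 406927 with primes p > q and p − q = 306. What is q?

Since p = q + 306, we have 406927 = q(q + 306), so q² + 306q − 406927 = 0.
Discriminant: 306² + 4·406927 = 93636 + 1627708 = 1721344; √1721344 = 1312.
q = (−306 + 1312)/2 = 503, and p = q + 306 = 809.
Check: 503 · 809 = 406927.

503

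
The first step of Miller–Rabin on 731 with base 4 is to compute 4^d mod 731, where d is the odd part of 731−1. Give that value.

4

731 − 1 = 730 = 2^1 · 365, so d = 365.
4^1 ≡ 4 (mod 731)
4^2 ≡ 4^2 = 16 ≡ 16 (mod 731)
4^4 ≡ 16^2 = 256 ≡ 256 (mod 731)
4^8 ≡ 256^2 = 65536 ≡ 477 (mod 731)
4^16 ≡ 477^2 = 227529 ≡ 188 (mod 731)
4^32 ≡ 188^2 = 35344 ≡ 256 (mod 731)
4^64 ≡ 256^2 = 65536 ≡ 477 (mod 731)
4^128 ≡ 477^2 = 227529 ≡ 188 (mod 731)
4^256 ≡ 188^2 = 35344 ≡ 256 (mod 731)
365 = 256 + 64 + 32 + 8 + 4 + 1 in binary powers of 2.
So 4^365 ≡ 256 · 477 · 256 · 477 · 256 · 4 ≡ 4 (mod 731).
Squaring chain: 4; never reaches −1, so base 4 is a Miller–Rabin witness that 731 is composite.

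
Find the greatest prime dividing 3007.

3007 = 31 · 97
97 is prime.
So 3007 = 31 · 97; the largest prime factor is 97.

97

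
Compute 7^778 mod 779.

7^1 ≡ 7 (mod 779)
7^2 ≡ 7^2 = 49 ≡ 49 (mod 779)
7^4 ≡ 49^2 = 2401 ≡ 64 (mod 779)
7^8 ≡ 64^2 = 4096 ≡ 201 (mod 779)
7^16 ≡ 201^2 = 40401 ≡ 672 (mod 779)
7^32 ≡ 672^2 = 451584 ≡ 543 (mod 779)
7^64 ≡ 543^2 = 294849 ≡ 387 (mod 779)
7^128 ≡ 387^2 = 149769 ≡ 201 (mod 779)
7^256 ≡ 201^2 = 40401 ≡ 672 (mod 779)
7^512 ≡ 672^2 = 451584 ≡ 543 (mod 779)
778 = 512 + 256 + 8 + 2 in binary powers of 2.
So 7^778 ≡ 543 · 672 · 201 · 49 ≡ 292 (mod 779).
Since 292 ≠ 1, base 7 is a Fermat witness: 779 is composite.

292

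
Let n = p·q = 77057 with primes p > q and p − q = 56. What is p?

Since p = q + 56, we have 77057 = q(q + 56), so q² + 56q − 77057 = 0.
Discriminant: 56² + 4·77057 = 3136 + 308228 = 311364; √311364 = 558.
q = (−56 + 558)/2 = 251, and p = q + 56 = 307.
Check: 251 · 307 = 77057.

307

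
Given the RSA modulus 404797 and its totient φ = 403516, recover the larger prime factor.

719

φ(n) = (p−1)(q−1) = n − (p+q) + 1, so p + q = 404797 − 403516 + 1 = 1282.
p and q are the roots of t² − 1282t + 404797 = 0.
Discriminant: 1282² − 4·404797 = 1643524 − 1619188 = 24336; √24336 = 156.
q = (1282 − 156)/2 = 563, p = (1282 + 156)/2 = 719.
Check: 563 · 719 = 404797.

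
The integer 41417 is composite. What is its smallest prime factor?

41417 is odd.
Digit sum 17, not divisible by 3.
Ends in 7: not divisible by 5.
7: 41417 = 7·5916 + 5
11: 41417 = 11·3765 + 2
13: 41417 = 13·3185 + 12
17: 41417 = 17·2436 + 5
19: 41417 = 19·2179 + 16
23: 41417 = 23·1800 + 17
29: 41417 = 29·1428 + 5
31: 41417 = 31·1336 + 1
37: 41417 = 37·1119 + 14
41: 41417 = 41·1010 + 7
43: 41417 = 43·963 + 8
47: 41417 = 47·881 + 10
53: 41417 = 53·781 + 24
59: 41417 = 59·701 + 58
61: 41417 = 61·678 + 59
67: 41417 = 67·618 + 11
71: 41417 = 71·583 + 24
73: 41417 = 73·567 + 26
79: 41417 = 79·524 + 21
83: 41417 = 83·499

83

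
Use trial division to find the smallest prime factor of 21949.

47

21949 is odd.
Digit sum 25, not divisible by 3.
Ends in 9: not divisible by 5.
7: 21949 = 7·3135 + 4
11: 21949 = 11·1995 + 4
13: 21949 = 13·1688 + 5
17: 21949 = 17·1291 + 2
19: 21949 = 19·1155 + 4
23: 21949 = 23·954 + 7
29: 21949 = 29·756 + 25
31: 21949 = 31·708 + 1
37: 21949 = 37·593 + 8
41: 21949 = 41·535 + 14
43: 21949 = 43·510 + 19
47: 21949 = 47·467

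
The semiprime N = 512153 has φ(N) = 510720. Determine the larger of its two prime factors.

φ(n) = (p−1)(q−1) = n − (p+q) + 1, so p + q = 512153 − 510720 + 1 = 1434.
p and q are the roots of t² − 1434t + 512153 = 0.
Discriminant: 1434² − 4·512153 = 2056356 − 2048612 = 7744; √7744 = 88.
q = (1434 − 88)/2 = 673, p = (1434 + 88)/2 = 761.
Check: 673 · 761 = 512153.

761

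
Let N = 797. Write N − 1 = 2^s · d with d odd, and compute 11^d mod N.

1

797 − 1 = 796 = 2^2 · 199, so d = 199.
11^1 ≡ 11 (mod 797)
11^2 ≡ 11^2 = 121 ≡ 121 (mod 797)
11^4 ≡ 121^2 = 14641 ≡ 295 (mod 797)
11^8 ≡ 295^2 = 87025 ≡ 152 (mod 797)
11^16 ≡ 152^2 = 23104 ≡ 788 (mod 797)
11^32 ≡ 788^2 = 620944 ≡ 81 (mod 797)
11^64 ≡ 81^2 = 6561 ≡ 185 (mod 797)
11^128 ≡ 185^2 = 34225 ≡ 751 (mod 797)
199 = 128 + 64 + 4 + 2 + 1 in binary powers of 2.
So 11^199 ≡ 751 · 185 · 295 · 121 · 11 ≡ 1 (mod 797).
Since 11^d ≡ 1 (mod 797), base 11 does not prove 797 composite.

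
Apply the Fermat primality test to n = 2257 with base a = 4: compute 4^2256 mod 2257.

1839

4^1 ≡ 4 (mod 2257)
4^2 ≡ 4^2 = 16 ≡ 16 (mod 2257)
4^4 ≡ 16^2 = 256 ≡ 256 (mod 2257)
4^8 ≡ 256^2 = 65536 ≡ 83 (mod 2257)
4^16 ≡ 83^2 = 6889 ≡ 118 (mod 2257)
4^32 ≡ 118^2 = 13924 ≡ 382 (mod 2257)
4^64 ≡ 382^2 = 145924 ≡ 1476 (mod 2257)
4^128 ≡ 1476^2 = 2178576 ≡ 571 (mod 2257)
4^256 ≡ 571^2 = 326041 ≡ 1033 (mod 2257)
4^512 ≡ 1033^2 = 1067089 ≡ 1785 (mod 2257)
4^1024 ≡ 1785^2 = 3186225 ≡ 1598 (mod 2257)
4^2048 ≡ 1598^2 = 2553604 ≡ 937 (mod 2257)
2256 = 2048 + 128 + 64 + 16 in binary powers of 2.
So 4^2256 ≡ 937 · 571 · 1476 · 118 ≡ 1839 (mod 2257).
Since 1839 ≠ 1, base 4 is a Fermat witness: 2257 is composite.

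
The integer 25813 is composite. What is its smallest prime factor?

83

25813 is odd.
Digit sum 19, not divisible by 3.
Ends in 3: not divisible by 5.
7: 25813 = 7·3687 + 4
11: 25813 = 11·2346 + 7
13: 25813 = 13·1985 + 8
17: 25813 = 17·1518 + 7
19: 25813 = 19·1358 + 11
23: 25813 = 23·1122 + 7
29: 25813 = 29·890 + 3
31: 25813 = 31·832 + 21
37: 25813 = 37·697 + 24
41: 25813 = 41·629 + 24
43: 25813 = 43·600 + 13
47: 25813 = 47·549 + 10
53: 25813 = 53·487 + 2
59: 25813 = 59·437 + 30
61: 25813 = 61·423 + 10
67: 25813 = 67·385 + 18
71: 25813 = 71·363 + 40
73: 25813 = 73·353 + 44
79: 25813 = 79·326 + 59
83: 25813 = 83·311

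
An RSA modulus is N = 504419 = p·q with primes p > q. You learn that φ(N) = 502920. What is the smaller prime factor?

509

φ(n) = (p−1)(q−1) = n − (p+q) + 1, so p + q = 504419 − 502920 + 1 = 1500.
p and q are the roots of t² − 1500t + 504419 = 0.
Discriminant: 1500² − 4·504419 = 2250000 − 2017676 = 232324; √232324 = 482.
q = (1500 − 482)/2 = 509, p = (1500 + 482)/2 = 991.
Check: 509 · 991 = 504419.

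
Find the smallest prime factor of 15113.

7

15113 is odd.
Digit sum 11, not divisible by 3.
Ends in 3: not divisible by 5.
7: 15113 = 7·2159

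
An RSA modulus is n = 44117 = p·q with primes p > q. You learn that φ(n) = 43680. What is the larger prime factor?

281

φ(n) = (p−1)(q−1) = n − (p+q) + 1, so p + q = 44117 − 43680 + 1 = 438.
p and q are the roots of t² − 438t + 44117 = 0.
Discriminant: 438² − 4·44117 = 191844 − 176468 = 15376; √15376 = 124.
q = (438 − 124)/2 = 157, p = (438 + 124)/2 = 281.
Check: 157 · 281 = 44117.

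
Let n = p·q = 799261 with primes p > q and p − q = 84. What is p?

Since p = q + 84, we have 799261 = q(q + 84), so q² + 84q − 799261 = 0.
Discriminant: 84² + 4·799261 = 7056 + 3197044 = 3204100; √3204100 = 1790.
q = (−84 + 1790)/2 = 853, and p = q + 84 = 937.
Check: 853 · 937 = 799261.

937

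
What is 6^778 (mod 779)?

6^1 ≡ 6 (mod 779)
6^2 ≡ 6^2 = 36 ≡ 36 (mod 779)
6^4 ≡ 36^2 = 1296 ≡ 517 (mod 779)
6^8 ≡ 517^2 = 267289 ≡ 92 (mod 779)
6^16 ≡ 92^2 = 8464 ≡ 674 (mod 779)
6^32 ≡ 674^2 = 454276 ≡ 119 (mod 779)
6^64 ≡ 119^2 = 14161 ≡ 139 (mod 779)
6^128 ≡ 139^2 = 19321 ≡ 625 (mod 779)
6^256 ≡ 625^2 = 390625 ≡ 346 (mod 779)
6^512 ≡ 346^2 = 119716 ≡ 529 (mod 779)
778 = 512 + 256 + 8 + 2 in binary powers of 2.
So 6^778 ≡ 529 · 346 · 92 · 36 ≡ 156 (mod 779).
Since 156 ≠ 1, base 6 is a Fermat witness: 779 is composite.

156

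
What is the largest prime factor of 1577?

83

1577 = 19 · 83
83 is prime.
So 1577 = 19 · 83; the largest prime factor is 83.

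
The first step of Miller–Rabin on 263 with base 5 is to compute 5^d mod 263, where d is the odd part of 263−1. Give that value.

262

263 − 1 = 262 = 2^1 · 131, so d = 131.
5^1 ≡ 5 (mod 263)
5^2 ≡ 5^2 = 25 ≡ 25 (mod 263)
5^4 ≡ 25^2 = 625 ≡ 99 (mod 263)
5^8 ≡ 99^2 = 9801 ≡ 70 (mod 263)
5^16 ≡ 70^2 = 4900 ≡ 166 (mod 263)
5^32 ≡ 166^2 = 27556 ≡ 204 (mod 263)
5^64 ≡ 204^2 = 41616 ≡ 62 (mod 263)
5^128 ≡ 62^2 = 3844 ≡ 162 (mod 263)
131 = 128 + 2 + 1 in binary powers of 2.
So 5^131 ≡ 162 · 25 · 5 ≡ 262 (mod 263).
Since 5^d ≡ 262 (mod 263), base 5 does not prove 263 composite.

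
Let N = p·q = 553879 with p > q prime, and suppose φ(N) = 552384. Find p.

φ(n) = (p−1)(q−1) = n − (p+q) + 1, so p + q = 553879 − 552384 + 1 = 1496.
p and q are the roots of t² − 1496t + 553879 = 0.
Discriminant: 1496² − 4·553879 = 2238016 − 2215516 = 22500; √22500 = 150.
q = (1496 − 150)/2 = 673, p = (1496 + 150)/2 = 823.
Check: 673 · 823 = 553879.

823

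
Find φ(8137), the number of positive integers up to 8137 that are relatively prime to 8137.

7956

Factor: 8137 = 79 · 103.
φ(8137) = (79−1) · (103−1) = 78 · 102 = 7956.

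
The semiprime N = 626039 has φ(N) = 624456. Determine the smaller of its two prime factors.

757

φ(n) = (p−1)(q−1) = n − (p+q) + 1, so p + q = 626039 − 624456 + 1 = 1584.
p and q are the roots of t² − 1584t + 626039 = 0.
Discriminant: 1584² − 4·626039 = 2509056 − 2504156 = 4900; √4900 = 70.
q = (1584 − 70)/2 = 757, p = (1584 + 70)/2 = 827.
Check: 757 · 827 = 626039.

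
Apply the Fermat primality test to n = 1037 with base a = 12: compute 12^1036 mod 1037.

378

12^1 ≡ 12 (mod 1037)
12^2 ≡ 12^2 = 144 ≡ 144 (mod 1037)
12^4 ≡ 144^2 = 20736 ≡ 1033 (mod 1037)
12^8 ≡ 1033^2 = 1067089 ≡ 16 (mod 1037)
12^16 ≡ 16^2 = 256 ≡ 256 (mod 1037)
12^32 ≡ 256^2 = 65536 ≡ 205 (mod 1037)
12^64 ≡ 205^2 = 42025 ≡ 545 (mod 1037)
12^128 ≡ 545^2 = 297025 ≡ 443 (mod 1037)
12^256 ≡ 443^2 = 196249 ≡ 256 (mod 1037)
12^512 ≡ 256^2 = 65536 ≡ 205 (mod 1037)
12^1024 ≡ 205^2 = 42025 ≡ 545 (mod 1037)
1036 = 1024 + 8 + 4 in binary powers of 2.
So 12^1036 ≡ 545 · 16 · 1033 ≡ 378 (mod 1037).
Since 378 ≠ 1, base 12 is a Fermat witness: 1037 is composite.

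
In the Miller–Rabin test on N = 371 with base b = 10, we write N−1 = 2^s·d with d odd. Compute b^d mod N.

152

371 − 1 = 370 = 2^1 · 185, so d = 185.
10^1 ≡ 10 (mod 371)
10^2 ≡ 10^2 = 100 ≡ 100 (mod 371)
10^4 ≡ 100^2 = 10000 ≡ 354 (mod 371)
10^8 ≡ 354^2 = 125316 ≡ 289 (mod 371)
10^16 ≡ 289^2 = 83521 ≡ 46 (mod 371)
10^32 ≡ 46^2 = 2116 ≡ 261 (mod 371)
10^64 ≡ 261^2 = 68121 ≡ 228 (mod 371)
10^128 ≡ 228^2 = 51984 ≡ 44 (mod 371)
185 = 128 + 32 + 16 + 8 + 1 in binary powers of 2.
So 10^185 ≡ 44 · 261 · 46 · 289 · 10 ≡ 152 (mod 371).
Squaring chain: 152; never reaches −1, so base 10 is a Miller–Rabin witness that 371 is composite.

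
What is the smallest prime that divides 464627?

17

464627 is odd.
Digit sum 29, not divisible by 3.
Ends in 7: not divisible by 5.
7: 464627 = 7·66375 + 2
11: 464627 = 11·42238 + 9
13: 464627 = 13·35740 + 7
17: 464627 = 17·27331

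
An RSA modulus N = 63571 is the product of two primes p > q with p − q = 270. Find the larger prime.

421

Since p = q + 270, we have 63571 = q(q + 270), so q² + 270q − 63571 = 0.
Discriminant: 270² + 4·63571 = 72900 + 254284 = 327184; √327184 = 572.
q = (−270 + 572)/2 = 151, and p = q + 270 = 421.
Check: 151 · 421 = 63571.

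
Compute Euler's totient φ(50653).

49284

Factor: 50653 = 37^3.
φ(50653) = 37^2·(37−1) = 49284.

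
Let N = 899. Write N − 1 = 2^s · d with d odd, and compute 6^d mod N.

899 − 1 = 898 = 2^1 · 449, so d = 449.
6^1 ≡ 6 (mod 899)
6^2 ≡ 6^2 = 36 ≡ 36 (mod 899)
6^4 ≡ 36^2 = 1296 ≡ 397 (mod 899)
6^8 ≡ 397^2 = 157609 ≡ 284 (mod 899)
6^16 ≡ 284^2 = 80656 ≡ 645 (mod 899)
6^32 ≡ 645^2 = 416025 ≡ 687 (mod 899)
6^64 ≡ 687^2 = 471969 ≡ 893 (mod 899)
6^128 ≡ 893^2 = 797449 ≡ 36 (mod 899)
6^256 ≡ 36^2 = 1296 ≡ 397 (mod 899)
449 = 256 + 128 + 64 + 1 in binary powers of 2.
So 6^449 ≡ 397 · 36 · 893 · 6 ≡ 615 (mod 899).
Squaring chain: 615; never reaches −1, so base 6 is a Miller–Rabin witness that 899 is composite.

615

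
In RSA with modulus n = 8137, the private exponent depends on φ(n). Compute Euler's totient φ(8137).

Factor: 8137 = 79 · 103.
φ(8137) = (79−1) · (103−1) = 78 · 102 = 7956.

7956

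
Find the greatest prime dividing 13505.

73

13505 = 5 · 2701
2701 = 37 · 73
73 is prime.
So 13505 = 5 · 37 · 73; the largest prime factor is 73.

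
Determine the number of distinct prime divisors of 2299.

2

2299 = 11^2 · 19
2299 = 11^2 · 19, which has 2 distinct prime factors.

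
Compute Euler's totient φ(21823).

Factor: 21823 = 139 · 157.
φ(21823) = (139−1) · (157−1) = 138 · 156 = 21528.

21528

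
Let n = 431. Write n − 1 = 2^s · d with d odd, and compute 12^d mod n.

431 − 1 = 430 = 2^1 · 215, so d = 215.
12^1 ≡ 12 (mod 431)
12^2 ≡ 12^2 = 144 ≡ 144 (mod 431)
12^4 ≡ 144^2 = 20736 ≡ 48 (mod 431)
12^8 ≡ 48^2 = 2304 ≡ 149 (mod 431)
12^16 ≡ 149^2 = 22201 ≡ 220 (mod 431)
12^32 ≡ 220^2 = 48400 ≡ 128 (mod 431)
12^64 ≡ 128^2 = 16384 ≡ 6 (mod 431)
12^128 ≡ 6^2 = 36 ≡ 36 (mod 431)
215 = 128 + 64 + 16 + 4 + 2 + 1 in binary powers of 2.
So 12^215 ≡ 36 · 6 · 220 · 48 · 144 · 12 ≡ 1 (mod 431).
Since 12^d ≡ 1 (mod 431), base 12 does not prove 431 composite.

1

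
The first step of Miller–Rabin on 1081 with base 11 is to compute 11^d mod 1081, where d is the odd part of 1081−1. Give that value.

1009

1081 − 1 = 1080 = 2^3 · 135, so d = 135.
11^1 ≡ 11 (mod 1081)
11^2 ≡ 11^2 = 121 ≡ 121 (mod 1081)
11^4 ≡ 121^2 = 14641 ≡ 588 (mod 1081)
11^8 ≡ 588^2 = 345744 ≡ 905 (mod 1081)
11^16 ≡ 905^2 = 819025 ≡ 708 (mod 1081)
11^32 ≡ 708^2 = 501264 ≡ 761 (mod 1081)
11^64 ≡ 761^2 = 579121 ≡ 786 (mod 1081)
11^128 ≡ 786^2 = 617796 ≡ 545 (mod 1081)
135 = 128 + 4 + 2 + 1 in binary powers of 2.
So 11^135 ≡ 545 · 588 · 121 · 11 ≡ 1009 (mod 1081).
Squaring chain: 1009 → 860 → 196; never reaches −1, so base 11 is a Miller–Rabin witness that 1081 is composite.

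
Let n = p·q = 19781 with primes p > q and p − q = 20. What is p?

Since p = q + 20, we have 19781 = q(q + 20), so q² + 20q − 19781 = 0.
Discriminant: 20² + 4·19781 = 400 + 79124 = 79524; √79524 = 282.
q = (−20 + 282)/2 = 131, and p = q + 20 = 151.
Check: 131 · 151 = 19781.

151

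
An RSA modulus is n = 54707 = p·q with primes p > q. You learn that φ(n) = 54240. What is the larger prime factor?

241

φ(n) = (p−1)(q−1) = n − (p+q) + 1, so p + q = 54707 − 54240 + 1 = 468.
p and q are the roots of t² − 468t + 54707 = 0.
Discriminant: 468² − 4·54707 = 219024 − 218828 = 196; √196 = 14.
q = (468 − 14)/2 = 227, p = (468 + 14)/2 = 241.
Check: 227 · 241 = 54707.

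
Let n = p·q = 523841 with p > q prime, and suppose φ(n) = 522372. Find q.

607

φ(n) = (p−1)(q−1) = n − (p+q) + 1, so p + q = 523841 − 522372 + 1 = 1470.
p and q are the roots of t² − 1470t + 523841 = 0.
Discriminant: 1470² − 4·523841 = 2160900 − 2095364 = 65536; √65536 = 256.
q = (1470 − 256)/2 = 607, p = (1470 + 256)/2 = 863.
Check: 607 · 863 = 523841.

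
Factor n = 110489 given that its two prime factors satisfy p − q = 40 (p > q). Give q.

313

Since p = q + 40, we have 110489 = q(q + 40), so q² + 40q − 110489 = 0.
Discriminant: 40² + 4·110489 = 1600 + 441956 = 443556; √443556 = 666.
q = (−40 + 666)/2 = 313, and p = q + 40 = 353.
Check: 313 · 353 = 110489.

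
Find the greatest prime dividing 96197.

83

96197 = 19 · 5063
5063 = 61 · 83
83 is prime.
So 96197 = 19 · 61 · 83; the largest prime factor is 83.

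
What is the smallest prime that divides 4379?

4379 is odd.
Digit sum 23, not divisible by 3.
Ends in 9: not divisible by 5.
7: 4379 = 7·625 + 4
11: 4379 = 11·398 + 1
13: 4379 = 13·336 + 11
17: 4379 = 17·257 + 10
19: 4379 = 19·230 + 9
23: 4379 = 23·190 + 9
29: 4379 = 29·151

29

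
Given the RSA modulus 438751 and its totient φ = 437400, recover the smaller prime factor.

541

φ(n) = (p−1)(q−1) = n − (p+q) + 1, so p + q = 438751 − 437400 + 1 = 1352.
p and q are the roots of t² − 1352t + 438751 = 0.
Discriminant: 1352² − 4·438751 = 1827904 − 1755004 = 72900; √72900 = 270.
q = (1352 − 270)/2 = 541, p = (1352 + 270)/2 = 811.
Check: 541 · 811 = 438751.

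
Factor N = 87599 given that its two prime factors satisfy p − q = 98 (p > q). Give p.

349

Since p = q + 98, we have 87599 = q(q + 98), so q² + 98q − 87599 = 0.
Discriminant: 98² + 4·87599 = 9604 + 350396 = 360000; √360000 = 600.
q = (−98 + 600)/2 = 251, and p = q + 98 = 349.
Check: 251 · 349 = 87599.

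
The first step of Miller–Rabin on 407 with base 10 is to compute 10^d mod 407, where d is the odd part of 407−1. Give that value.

285

407 − 1 = 406 = 2^1 · 203, so d = 203.
10^1 ≡ 10 (mod 407)
10^2 ≡ 10^2 = 100 ≡ 100 (mod 407)
10^4 ≡ 100^2 = 10000 ≡ 232 (mod 407)
10^8 ≡ 232^2 = 53824 ≡ 100 (mod 407)
10^16 ≡ 100^2 = 10000 ≡ 232 (mod 407)
10^32 ≡ 232^2 = 53824 ≡ 100 (mod 407)
10^64 ≡ 100^2 = 10000 ≡ 232 (mod 407)
10^128 ≡ 232^2 = 53824 ≡ 100 (mod 407)
203 = 128 + 64 + 8 + 2 + 1 in binary powers of 2.
So 10^203 ≡ 100 · 232 · 100 · 100 · 10 ≡ 285 (mod 407).
Squaring chain: 285; never reaches −1, so base 10 is a Miller–Rabin witness that 407 is composite.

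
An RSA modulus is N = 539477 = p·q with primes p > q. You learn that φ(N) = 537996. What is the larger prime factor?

φ(n) = (p−1)(q−1) = n − (p+q) + 1, so p + q = 539477 − 537996 + 1 = 1482.
p and q are the roots of t² − 1482t + 539477 = 0.
Discriminant: 1482² − 4·539477 = 2196324 − 2157908 = 38416; √38416 = 196.
q = (1482 − 196)/2 = 643, p = (1482 + 196)/2 = 839.
Check: 643 · 839 = 539477.

839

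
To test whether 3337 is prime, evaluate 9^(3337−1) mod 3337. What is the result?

9^1 ≡ 9 (mod 3337)
9^2 ≡ 9^2 = 81 ≡ 81 (mod 3337)
9^4 ≡ 81^2 = 6561 ≡ 3224 (mod 3337)
9^8 ≡ 3224^2 = 10394176 ≡ 2758 (mod 3337)
9^16 ≡ 2758^2 = 7606564 ≡ 1541 (mod 3337)
9^32 ≡ 1541^2 = 2374681 ≡ 2074 (mod 3337)
9^64 ≡ 2074^2 = 4301476 ≡ 83 (mod 3337)
9^128 ≡ 83^2 = 6889 ≡ 215 (mod 3337)
9^256 ≡ 215^2 = 46225 ≡ 2844 (mod 3337)
9^512 ≡ 2844^2 = 8088336 ≡ 2785 (mod 3337)
9^1024 ≡ 2785^2 = 7756225 ≡ 1037 (mod 3337)
9^2048 ≡ 1037^2 = 1075369 ≡ 855 (mod 3337)
3336 = 2048 + 1024 + 256 + 8 in binary powers of 2.
So 9^3336 ≡ 855 · 1037 · 2844 · 2758 ≡ 714 (mod 3337).
Since 714 ≠ 1, base 9 is a Fermat witness: 3337 is composite.

714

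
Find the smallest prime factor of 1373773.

1373773 is odd.
Digit sum 31, not divisible by 3.
Ends in 3: not divisible by 5.
7: 1373773 = 7·196253 + 2
11: 1373773 = 11·124888 + 5
13: 1373773 = 13·105674 + 11
17: 1373773 = 17·80810 + 3
19: 1373773 = 19·72303 + 16
23: 1373773 = 23·59729 + 6
29: 1373773 = 29·47371 + 14
31: 1373773 = 31·44315 + 8
37: 1373773 = 37·37129

37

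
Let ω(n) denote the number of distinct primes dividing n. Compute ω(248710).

248710 = 2 · 124355
124355 = 5 · 24871
24871 = 7 · 3553
3553 = 11 · 323
323 = 17 · 19
248710 = 2 · 5 · 7 · 11 · 17 · 19, which has 6 distinct prime factors.

6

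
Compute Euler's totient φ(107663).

99000

Factor: 107663 = 23 · 31 · 151.
φ(107663) = (23−1) · (31−1) · (151−1) = 22 · 30 · 150 = 99000.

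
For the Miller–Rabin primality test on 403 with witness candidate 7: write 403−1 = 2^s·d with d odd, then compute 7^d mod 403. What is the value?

403 − 1 = 402 = 2^1 · 201, so d = 201.
7^1 ≡ 7 (mod 403)
7^2 ≡ 7^2 = 49 ≡ 49 (mod 403)
7^4 ≡ 49^2 = 2401 ≡ 386 (mod 403)
7^8 ≡ 386^2 = 148996 ≡ 289 (mod 403)
7^16 ≡ 289^2 = 83521 ≡ 100 (mod 403)
7^32 ≡ 100^2 = 10000 ≡ 328 (mod 403)
7^64 ≡ 328^2 = 107584 ≡ 386 (mod 403)
7^128 ≡ 386^2 = 148996 ≡ 289 (mod 403)
201 = 128 + 64 + 8 + 1 in binary powers of 2.
So 7^201 ≡ 289 · 386 · 289 · 7 ≡ 190 (mod 403).
Squaring chain: 190; never reaches −1, so base 7 is a Miller–Rabin witness that 403 is composite.

190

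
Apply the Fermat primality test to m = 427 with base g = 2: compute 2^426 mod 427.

2^1 ≡ 2 (mod 427)
2^2 ≡ 2^2 = 4 ≡ 4 (mod 427)
2^4 ≡ 4^2 = 16 ≡ 16 (mod 427)
2^8 ≡ 16^2 = 256 ≡ 256 (mod 427)
2^16 ≡ 256^2 = 65536 ≡ 205 (mod 427)
2^32 ≡ 205^2 = 42025 ≡ 179 (mod 427)
2^64 ≡ 179^2 = 32041 ≡ 16 (mod 427)
2^128 ≡ 16^2 = 256 ≡ 256 (mod 427)
2^256 ≡ 256^2 = 65536 ≡ 205 (mod 427)
426 = 256 + 128 + 32 + 8 + 2 in binary powers of 2.
So 2^426 ≡ 205 · 256 · 179 · 256 · 4 ≡ 64 (mod 427).
Since 64 ≠ 1, base 2 is a Fermat witness: 427 is composite.

64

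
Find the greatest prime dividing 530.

53

530 = 2 · 265
265 = 5 · 53
53 is prime.
So 530 = 2 · 5 · 53; the largest prime factor is 53.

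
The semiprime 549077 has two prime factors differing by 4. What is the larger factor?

743

Since p = q + 4, we have 549077 = q(q + 4), so q² + 4q − 549077 = 0.
Discriminant: 4² + 4·549077 = 16 + 2196308 = 2196324; √2196324 = 1482.
q = (−4 + 1482)/2 = 739, and p = q + 4 = 743.
Check: 739 · 743 = 549077.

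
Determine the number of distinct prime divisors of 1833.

3

1833 = 3 · 611
611 = 13 · 47
1833 = 3 · 13 · 47, which has 3 distinct prime factors.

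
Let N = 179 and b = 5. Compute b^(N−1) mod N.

1

5^1 ≡ 5 (mod 179)
5^2 ≡ 5^2 = 25 ≡ 25 (mod 179)
5^4 ≡ 25^2 = 625 ≡ 88 (mod 179)
5^8 ≡ 88^2 = 7744 ≡ 47 (mod 179)
5^16 ≡ 47^2 = 2209 ≡ 61 (mod 179)
5^32 ≡ 61^2 = 3721 ≡ 141 (mod 179)
5^64 ≡ 141^2 = 19881 ≡ 12 (mod 179)
5^128 ≡ 12^2 = 144 ≡ 144 (mod 179)
178 = 128 + 32 + 16 + 2 in binary powers of 2.
So 5^178 ≡ 144 · 141 · 61 · 25 ≡ 1 (mod 179).
Since the result is 1, base 5 gives no evidence that 179 is composite.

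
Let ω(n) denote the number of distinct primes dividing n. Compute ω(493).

493 = 17 · 29
493 = 17 · 29, which has 2 distinct prime factors.

2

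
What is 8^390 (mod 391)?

361

8^1 ≡ 8 (mod 391)
8^2 ≡ 8^2 = 64 ≡ 64 (mod 391)
8^4 ≡ 64^2 = 4096 ≡ 186 (mod 391)
8^8 ≡ 186^2 = 34596 ≡ 188 (mod 391)
8^16 ≡ 188^2 = 35344 ≡ 154 (mod 391)
8^32 ≡ 154^2 = 23716 ≡ 256 (mod 391)
8^64 ≡ 256^2 = 65536 ≡ 239 (mod 391)
8^128 ≡ 239^2 = 57121 ≡ 35 (mod 391)
8^256 ≡ 35^2 = 1225 ≡ 52 (mod 391)
390 = 256 + 128 + 4 + 2 in binary powers of 2.
So 8^390 ≡ 52 · 35 · 186 · 64 ≡ 361 (mod 391).
Since 361 ≠ 1, base 8 is a Fermat witness: 391 is composite.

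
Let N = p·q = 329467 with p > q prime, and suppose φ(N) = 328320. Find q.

571

φ(n) = (p−1)(q−1) = n − (p+q) + 1, so p + q = 329467 − 328320 + 1 = 1148.
p and q are the roots of t² − 1148t + 329467 = 0.
Discriminant: 1148² − 4·329467 = 1317904 − 1317868 = 36; √36 = 6.
q = (1148 − 6)/2 = 571, p = (1148 + 6)/2 = 577.
Check: 571 · 577 = 329467.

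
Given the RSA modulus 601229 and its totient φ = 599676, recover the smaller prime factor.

φ(n) = (p−1)(q−1) = n − (p+q) + 1, so p + q = 601229 − 599676 + 1 = 1554.
p and q are the roots of t² − 1554t + 601229 = 0.
Discriminant: 1554² − 4·601229 = 2414916 − 2404916 = 10000; √10000 = 100.
q = (1554 − 100)/2 = 727, p = (1554 + 100)/2 = 827.
Check: 727 · 827 = 601229.

727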